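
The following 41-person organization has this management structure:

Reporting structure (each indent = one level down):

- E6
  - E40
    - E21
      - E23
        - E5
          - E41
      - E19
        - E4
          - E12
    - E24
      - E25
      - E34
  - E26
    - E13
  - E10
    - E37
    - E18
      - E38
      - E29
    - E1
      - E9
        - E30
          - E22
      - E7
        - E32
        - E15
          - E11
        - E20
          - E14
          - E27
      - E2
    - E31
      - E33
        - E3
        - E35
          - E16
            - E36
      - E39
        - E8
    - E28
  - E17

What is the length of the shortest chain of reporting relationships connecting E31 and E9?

E31 is 1 level below E10, and E9 is 2 levels below E10 (their lowest common manager). The shortest path runs up from E31 to E10 and back down to E9: 1 + 2 = 3 links.

3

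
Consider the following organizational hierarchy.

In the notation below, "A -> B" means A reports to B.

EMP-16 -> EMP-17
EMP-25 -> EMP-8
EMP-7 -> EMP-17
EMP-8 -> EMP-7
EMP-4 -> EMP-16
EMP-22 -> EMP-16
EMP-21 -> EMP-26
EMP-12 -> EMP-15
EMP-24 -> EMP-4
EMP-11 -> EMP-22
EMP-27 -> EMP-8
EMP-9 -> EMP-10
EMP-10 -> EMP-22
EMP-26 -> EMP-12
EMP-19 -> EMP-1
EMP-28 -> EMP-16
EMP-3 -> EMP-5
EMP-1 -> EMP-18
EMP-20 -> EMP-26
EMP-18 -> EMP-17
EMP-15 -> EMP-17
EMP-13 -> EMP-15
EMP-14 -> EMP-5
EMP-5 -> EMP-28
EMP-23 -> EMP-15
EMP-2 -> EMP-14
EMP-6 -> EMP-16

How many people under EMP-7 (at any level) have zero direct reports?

2

The people in EMP-7's organization with no one reporting to them are EMP-25, EMP-27. That is 2.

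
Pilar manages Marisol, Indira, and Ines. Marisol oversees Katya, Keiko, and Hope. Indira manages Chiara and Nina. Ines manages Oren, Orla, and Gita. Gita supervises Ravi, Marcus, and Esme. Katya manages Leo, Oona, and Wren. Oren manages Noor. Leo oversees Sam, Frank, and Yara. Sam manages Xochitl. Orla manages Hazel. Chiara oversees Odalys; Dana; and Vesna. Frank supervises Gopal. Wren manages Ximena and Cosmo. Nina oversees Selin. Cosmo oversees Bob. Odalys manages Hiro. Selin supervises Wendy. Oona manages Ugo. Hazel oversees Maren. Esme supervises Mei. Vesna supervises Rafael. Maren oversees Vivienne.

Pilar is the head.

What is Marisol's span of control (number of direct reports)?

3

Marisol directly manages Katya, Keiko, Hope. That is 3 direct reports.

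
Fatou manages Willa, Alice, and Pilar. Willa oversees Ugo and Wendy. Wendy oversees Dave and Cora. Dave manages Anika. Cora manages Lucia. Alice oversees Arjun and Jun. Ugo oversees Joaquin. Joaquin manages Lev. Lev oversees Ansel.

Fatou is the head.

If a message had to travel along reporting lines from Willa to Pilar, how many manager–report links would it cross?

Willa is 1 level below Fatou, and Pilar is 1 level below Fatou (their lowest common manager). The shortest path runs up from Willa to Fatou and back down to Pilar: 1 + 1 = 2 links.

2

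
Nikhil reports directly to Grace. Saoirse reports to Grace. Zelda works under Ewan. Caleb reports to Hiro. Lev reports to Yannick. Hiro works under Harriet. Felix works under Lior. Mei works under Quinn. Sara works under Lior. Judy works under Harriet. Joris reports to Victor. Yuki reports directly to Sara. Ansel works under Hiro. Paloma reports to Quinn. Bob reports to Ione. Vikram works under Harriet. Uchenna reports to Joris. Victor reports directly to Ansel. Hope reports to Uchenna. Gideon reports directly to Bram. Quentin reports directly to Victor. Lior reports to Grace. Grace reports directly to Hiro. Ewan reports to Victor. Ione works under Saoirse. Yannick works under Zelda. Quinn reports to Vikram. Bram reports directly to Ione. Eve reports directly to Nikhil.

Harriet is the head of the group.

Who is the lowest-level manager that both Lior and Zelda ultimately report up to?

Lior's chain of managers is Grace, Hiro, Harriet. Zelda's chain of managers is Ewan, Victor, Ansel, Hiro, Harriet. The first manager that appears in both chains is Hiro.

Hiro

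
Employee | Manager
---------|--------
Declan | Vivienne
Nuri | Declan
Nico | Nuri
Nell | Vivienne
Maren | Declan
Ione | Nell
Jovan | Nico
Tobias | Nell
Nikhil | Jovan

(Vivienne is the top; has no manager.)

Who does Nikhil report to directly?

Nikhil reports directly to Jovan.

Jovan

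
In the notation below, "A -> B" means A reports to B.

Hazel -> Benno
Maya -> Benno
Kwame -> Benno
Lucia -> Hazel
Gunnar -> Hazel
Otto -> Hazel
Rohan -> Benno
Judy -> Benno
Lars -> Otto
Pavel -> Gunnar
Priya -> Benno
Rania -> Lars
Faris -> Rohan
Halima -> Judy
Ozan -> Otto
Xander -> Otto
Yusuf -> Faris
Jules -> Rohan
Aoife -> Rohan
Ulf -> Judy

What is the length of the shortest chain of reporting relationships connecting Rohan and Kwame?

Rohan is 1 level below Benno, and Kwame is 1 level below Benno (their lowest common manager). The shortest path runs up from Rohan to Benno and back down to Kwame: 1 + 1 = 2 links.

2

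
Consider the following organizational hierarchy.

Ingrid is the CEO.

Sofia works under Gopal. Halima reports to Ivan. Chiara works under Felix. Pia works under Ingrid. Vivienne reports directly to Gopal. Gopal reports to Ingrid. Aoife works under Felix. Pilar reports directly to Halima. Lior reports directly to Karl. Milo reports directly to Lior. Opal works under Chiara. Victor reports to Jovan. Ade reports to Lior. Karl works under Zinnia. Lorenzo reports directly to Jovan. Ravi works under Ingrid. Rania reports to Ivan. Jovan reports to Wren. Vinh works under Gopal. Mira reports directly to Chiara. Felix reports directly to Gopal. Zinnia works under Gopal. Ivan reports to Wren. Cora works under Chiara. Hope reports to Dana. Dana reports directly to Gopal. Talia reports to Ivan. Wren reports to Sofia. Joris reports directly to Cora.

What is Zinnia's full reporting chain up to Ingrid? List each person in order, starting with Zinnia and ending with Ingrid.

Zinnia reports to Gopal. Gopal reports to Ingrid. Ingrid is at the top.

Zinnia -> Gopal -> Ingrid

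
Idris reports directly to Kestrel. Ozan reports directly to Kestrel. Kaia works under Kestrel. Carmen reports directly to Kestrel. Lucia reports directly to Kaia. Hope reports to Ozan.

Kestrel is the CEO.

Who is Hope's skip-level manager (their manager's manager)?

Hope reports to Ozan, and Ozan reports to Kestrel. So Hope's skip-level manager is Kestrel.

Kestrel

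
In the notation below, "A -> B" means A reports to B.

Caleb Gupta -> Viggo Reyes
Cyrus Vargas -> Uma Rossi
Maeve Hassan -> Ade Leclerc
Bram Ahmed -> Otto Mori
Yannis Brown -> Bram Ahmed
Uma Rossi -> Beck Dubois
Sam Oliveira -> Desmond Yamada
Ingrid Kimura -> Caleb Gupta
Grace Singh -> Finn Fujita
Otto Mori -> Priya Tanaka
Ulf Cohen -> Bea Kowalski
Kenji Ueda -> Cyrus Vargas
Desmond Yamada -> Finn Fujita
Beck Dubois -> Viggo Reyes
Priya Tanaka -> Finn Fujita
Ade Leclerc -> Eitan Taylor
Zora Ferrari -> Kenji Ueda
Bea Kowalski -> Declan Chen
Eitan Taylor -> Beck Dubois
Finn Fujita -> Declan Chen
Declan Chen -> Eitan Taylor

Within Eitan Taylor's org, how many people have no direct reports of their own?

5

The people in Eitan Taylor's organization with no one reporting to them are Ulf Cohen, Grace Singh, Yannis Brown, Sam Oliveira, Maeve Hassan. That is 5.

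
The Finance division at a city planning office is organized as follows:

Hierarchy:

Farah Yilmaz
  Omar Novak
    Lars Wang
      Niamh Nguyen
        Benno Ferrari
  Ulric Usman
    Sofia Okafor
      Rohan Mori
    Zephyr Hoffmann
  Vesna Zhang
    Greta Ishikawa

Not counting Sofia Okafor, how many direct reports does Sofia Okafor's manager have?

1

Sofia Okafor reports to Ulric Usman. Ulric Usman's other direct reports are Zephyr Hoffmann — 1 peer.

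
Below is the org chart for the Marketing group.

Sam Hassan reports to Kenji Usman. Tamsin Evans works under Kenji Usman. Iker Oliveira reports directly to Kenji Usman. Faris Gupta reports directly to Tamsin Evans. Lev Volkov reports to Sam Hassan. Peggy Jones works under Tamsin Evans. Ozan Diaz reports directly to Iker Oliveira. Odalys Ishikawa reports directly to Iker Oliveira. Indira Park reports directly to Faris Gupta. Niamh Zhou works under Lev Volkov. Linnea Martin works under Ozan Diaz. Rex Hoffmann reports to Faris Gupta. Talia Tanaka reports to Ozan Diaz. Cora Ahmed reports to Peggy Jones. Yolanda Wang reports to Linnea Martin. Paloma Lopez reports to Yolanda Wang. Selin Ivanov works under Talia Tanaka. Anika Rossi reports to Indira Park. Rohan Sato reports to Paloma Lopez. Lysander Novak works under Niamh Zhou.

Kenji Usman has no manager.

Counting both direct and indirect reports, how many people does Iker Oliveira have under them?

Iker Oliveira directly manages Ozan Diaz, Odalys Ishikawa. Under Ozan Diaz: Talia Tanaka, Selin Ivanov, Linnea Martin, Yolanda Wang, Paloma Lopez, Rohan Sato (6). Odalys Ishikawa has no reports. So Iker Oliveira's organization is 2 direct reports plus everyone under them: 7 + 1 = 8.

8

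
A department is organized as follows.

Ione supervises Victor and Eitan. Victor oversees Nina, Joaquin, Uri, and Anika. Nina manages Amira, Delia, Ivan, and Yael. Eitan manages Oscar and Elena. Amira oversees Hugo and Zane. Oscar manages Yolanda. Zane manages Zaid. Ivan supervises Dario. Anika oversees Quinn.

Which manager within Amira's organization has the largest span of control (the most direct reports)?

Amira

Direct-report counts within Amira's organization: Amira has 2; Zane has 1. The largest is 2, held by Amira.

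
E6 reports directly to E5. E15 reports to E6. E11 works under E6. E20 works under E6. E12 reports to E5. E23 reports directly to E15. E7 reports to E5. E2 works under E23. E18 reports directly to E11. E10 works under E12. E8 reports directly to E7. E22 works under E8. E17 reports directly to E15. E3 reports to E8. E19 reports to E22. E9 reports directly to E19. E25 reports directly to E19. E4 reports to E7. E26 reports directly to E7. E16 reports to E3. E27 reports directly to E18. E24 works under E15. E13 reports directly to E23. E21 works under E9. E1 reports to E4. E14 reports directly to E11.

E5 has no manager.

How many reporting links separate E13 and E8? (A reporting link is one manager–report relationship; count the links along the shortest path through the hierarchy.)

E13 is 4 levels below E5, and E8 is 2 levels below E5 (their lowest common manager). The shortest path runs up from E13 to E5 and back down to E8: 4 + 2 = 6 links.

6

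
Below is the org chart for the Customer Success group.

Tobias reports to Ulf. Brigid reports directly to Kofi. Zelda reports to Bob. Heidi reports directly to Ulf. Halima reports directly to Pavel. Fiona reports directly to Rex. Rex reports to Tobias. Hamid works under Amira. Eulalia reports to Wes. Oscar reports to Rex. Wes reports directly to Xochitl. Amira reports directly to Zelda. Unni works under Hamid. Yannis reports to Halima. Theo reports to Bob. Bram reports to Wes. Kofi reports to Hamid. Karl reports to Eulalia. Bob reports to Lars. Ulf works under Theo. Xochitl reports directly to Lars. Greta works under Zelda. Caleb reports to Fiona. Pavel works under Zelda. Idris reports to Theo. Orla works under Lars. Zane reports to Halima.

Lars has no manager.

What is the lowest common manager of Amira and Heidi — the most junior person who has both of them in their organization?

Bob

Amira's chain of managers is Zelda, Bob, Lars. Heidi's chain of managers is Ulf, Theo, Bob, Lars. The first manager that appears in both chains is Bob.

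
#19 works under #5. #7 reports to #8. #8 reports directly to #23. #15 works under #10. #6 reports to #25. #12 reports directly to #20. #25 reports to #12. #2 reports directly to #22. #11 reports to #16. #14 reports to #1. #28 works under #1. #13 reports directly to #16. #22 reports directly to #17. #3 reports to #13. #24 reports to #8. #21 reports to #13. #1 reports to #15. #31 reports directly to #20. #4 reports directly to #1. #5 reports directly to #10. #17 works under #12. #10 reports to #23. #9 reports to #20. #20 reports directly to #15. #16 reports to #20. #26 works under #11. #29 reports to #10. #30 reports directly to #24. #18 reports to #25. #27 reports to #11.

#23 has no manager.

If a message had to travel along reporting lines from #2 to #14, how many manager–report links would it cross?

7

#2 is 5 levels below #15, and #14 is 2 levels below #15 (their lowest common manager). The shortest path runs up from #2 to #15 and back down to #14: 5 + 2 = 7 links.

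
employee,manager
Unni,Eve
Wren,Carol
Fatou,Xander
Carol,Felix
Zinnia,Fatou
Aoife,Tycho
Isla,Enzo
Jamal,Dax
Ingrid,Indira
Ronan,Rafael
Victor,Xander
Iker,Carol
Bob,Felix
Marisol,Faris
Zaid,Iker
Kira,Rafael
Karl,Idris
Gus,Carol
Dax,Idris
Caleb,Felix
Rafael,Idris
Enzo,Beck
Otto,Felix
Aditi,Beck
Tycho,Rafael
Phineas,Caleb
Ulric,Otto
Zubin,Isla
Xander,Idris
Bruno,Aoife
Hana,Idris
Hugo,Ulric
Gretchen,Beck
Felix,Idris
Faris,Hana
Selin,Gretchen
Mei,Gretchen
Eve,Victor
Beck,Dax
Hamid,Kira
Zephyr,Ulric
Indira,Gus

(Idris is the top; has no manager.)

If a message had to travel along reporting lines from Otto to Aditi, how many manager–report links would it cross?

Otto is 2 levels below Idris, and Aditi is 3 levels below Idris (their lowest common manager). The shortest path runs up from Otto to Idris and back down to Aditi: 2 + 3 = 5 links.

5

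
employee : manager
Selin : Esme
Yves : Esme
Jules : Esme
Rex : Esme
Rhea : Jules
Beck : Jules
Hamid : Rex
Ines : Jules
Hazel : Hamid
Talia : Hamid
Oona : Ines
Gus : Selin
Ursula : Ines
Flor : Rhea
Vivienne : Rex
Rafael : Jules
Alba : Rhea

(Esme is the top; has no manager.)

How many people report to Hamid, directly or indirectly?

Hamid directly manages Hazel, Talia. Hazel has no reports. Talia has no reports. So Hamid's organization is 2 direct reports plus everyone under them: 1 + 1 = 2.

2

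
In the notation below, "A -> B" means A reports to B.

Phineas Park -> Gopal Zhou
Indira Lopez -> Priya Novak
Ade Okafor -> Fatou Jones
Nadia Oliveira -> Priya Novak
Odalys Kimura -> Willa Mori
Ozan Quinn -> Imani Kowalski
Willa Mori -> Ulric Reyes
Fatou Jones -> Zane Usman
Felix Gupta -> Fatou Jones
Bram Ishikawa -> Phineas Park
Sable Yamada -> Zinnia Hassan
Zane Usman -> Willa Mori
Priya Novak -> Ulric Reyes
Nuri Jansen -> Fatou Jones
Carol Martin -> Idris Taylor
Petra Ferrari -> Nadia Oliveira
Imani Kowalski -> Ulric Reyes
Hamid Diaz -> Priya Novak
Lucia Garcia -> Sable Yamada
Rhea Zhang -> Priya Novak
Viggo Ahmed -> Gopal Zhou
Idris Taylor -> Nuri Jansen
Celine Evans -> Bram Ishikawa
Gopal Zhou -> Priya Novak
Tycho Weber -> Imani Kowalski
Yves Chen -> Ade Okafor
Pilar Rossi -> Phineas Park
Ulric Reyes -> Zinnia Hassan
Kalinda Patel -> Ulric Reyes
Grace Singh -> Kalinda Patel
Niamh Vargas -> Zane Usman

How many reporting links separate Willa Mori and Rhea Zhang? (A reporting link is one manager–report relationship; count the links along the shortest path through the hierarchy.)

3

Willa Mori is 1 level below Ulric Reyes, and Rhea Zhang is 2 levels below Ulric Reyes (their lowest common manager). The shortest path runs up from Willa Mori to Ulric Reyes and back down to Rhea Zhang: 1 + 2 = 3 links.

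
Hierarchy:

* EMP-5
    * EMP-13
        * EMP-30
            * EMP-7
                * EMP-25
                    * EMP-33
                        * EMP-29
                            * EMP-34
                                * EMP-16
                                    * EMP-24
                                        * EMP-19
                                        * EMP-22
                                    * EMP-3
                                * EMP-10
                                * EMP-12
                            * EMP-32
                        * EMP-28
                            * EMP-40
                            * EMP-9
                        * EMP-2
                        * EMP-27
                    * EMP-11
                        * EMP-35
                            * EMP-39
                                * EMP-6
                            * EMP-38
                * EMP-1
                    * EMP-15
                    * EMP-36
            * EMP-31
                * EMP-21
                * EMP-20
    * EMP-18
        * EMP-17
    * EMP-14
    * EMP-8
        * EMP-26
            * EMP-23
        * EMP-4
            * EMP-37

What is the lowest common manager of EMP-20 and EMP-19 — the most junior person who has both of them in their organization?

EMP-20's chain of managers is EMP-31, EMP-30, EMP-13, EMP-5. EMP-19's chain of managers is EMP-24, EMP-16, EMP-34, EMP-29, EMP-33, EMP-25, EMP-7, EMP-30, EMP-13, EMP-5. The first manager that appears in both chains is EMP-30.

EMP-30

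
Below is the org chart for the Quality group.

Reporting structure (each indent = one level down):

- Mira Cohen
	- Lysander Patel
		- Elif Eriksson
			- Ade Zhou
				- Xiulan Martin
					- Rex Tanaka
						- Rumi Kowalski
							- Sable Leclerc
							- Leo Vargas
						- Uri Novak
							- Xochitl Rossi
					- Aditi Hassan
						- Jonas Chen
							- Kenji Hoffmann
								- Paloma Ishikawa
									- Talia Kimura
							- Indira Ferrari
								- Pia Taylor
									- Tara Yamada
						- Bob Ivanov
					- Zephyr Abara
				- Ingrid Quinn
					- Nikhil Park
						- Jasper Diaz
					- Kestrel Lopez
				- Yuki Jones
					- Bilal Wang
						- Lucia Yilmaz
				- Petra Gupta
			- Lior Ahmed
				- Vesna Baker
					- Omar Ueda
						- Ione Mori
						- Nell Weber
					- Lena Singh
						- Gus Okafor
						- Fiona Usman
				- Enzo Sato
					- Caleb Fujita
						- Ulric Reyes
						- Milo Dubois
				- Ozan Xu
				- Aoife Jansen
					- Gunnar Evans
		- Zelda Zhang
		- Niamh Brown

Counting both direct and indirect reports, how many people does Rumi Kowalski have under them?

2

Rumi Kowalski directly manages Sable Leclerc, Leo Vargas. Sable Leclerc has no reports. Leo Vargas has no reports. So Rumi Kowalski's organization is 2 direct reports plus everyone under them: 1 + 1 = 2.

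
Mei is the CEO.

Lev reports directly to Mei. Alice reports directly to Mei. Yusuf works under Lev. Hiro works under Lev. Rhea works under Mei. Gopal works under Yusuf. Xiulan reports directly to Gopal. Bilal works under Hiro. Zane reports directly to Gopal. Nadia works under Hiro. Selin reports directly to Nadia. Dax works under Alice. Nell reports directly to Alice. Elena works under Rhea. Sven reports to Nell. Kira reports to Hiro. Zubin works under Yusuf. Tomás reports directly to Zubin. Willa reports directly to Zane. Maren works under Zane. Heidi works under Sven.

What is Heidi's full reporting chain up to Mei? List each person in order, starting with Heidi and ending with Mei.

Heidi reports to Sven. Sven reports to Nell. Nell reports to Alice. Alice reports to Mei. Mei is at the top.

Heidi -> Sven -> Nell -> Alice -> Mei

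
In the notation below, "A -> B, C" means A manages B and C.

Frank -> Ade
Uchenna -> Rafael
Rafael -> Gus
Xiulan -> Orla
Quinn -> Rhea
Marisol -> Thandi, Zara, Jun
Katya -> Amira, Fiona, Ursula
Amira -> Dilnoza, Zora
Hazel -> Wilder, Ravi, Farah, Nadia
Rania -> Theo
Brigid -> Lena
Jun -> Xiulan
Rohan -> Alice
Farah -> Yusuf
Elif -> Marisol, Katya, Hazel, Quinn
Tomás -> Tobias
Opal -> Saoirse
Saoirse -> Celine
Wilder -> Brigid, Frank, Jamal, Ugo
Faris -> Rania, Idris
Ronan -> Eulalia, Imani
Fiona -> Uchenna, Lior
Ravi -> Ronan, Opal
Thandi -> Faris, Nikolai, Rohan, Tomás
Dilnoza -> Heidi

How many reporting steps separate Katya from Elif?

Chain from Katya up to Elif: Katya → Elif. That is 1 step up, so Katya is 1 level below Elif.

1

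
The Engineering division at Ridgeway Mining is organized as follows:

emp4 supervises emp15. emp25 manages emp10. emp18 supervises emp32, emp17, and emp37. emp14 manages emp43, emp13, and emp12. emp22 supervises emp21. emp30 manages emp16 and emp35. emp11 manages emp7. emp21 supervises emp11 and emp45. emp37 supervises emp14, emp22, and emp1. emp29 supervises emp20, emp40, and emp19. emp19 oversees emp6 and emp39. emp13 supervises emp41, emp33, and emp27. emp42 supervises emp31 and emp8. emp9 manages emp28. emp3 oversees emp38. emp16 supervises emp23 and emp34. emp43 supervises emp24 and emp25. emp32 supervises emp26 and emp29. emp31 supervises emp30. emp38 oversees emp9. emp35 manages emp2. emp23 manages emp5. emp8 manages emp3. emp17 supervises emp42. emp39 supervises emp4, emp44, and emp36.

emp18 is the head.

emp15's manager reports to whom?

emp39

emp15 reports to emp4, and emp4 reports to emp39. So emp15's skip-level manager is emp39.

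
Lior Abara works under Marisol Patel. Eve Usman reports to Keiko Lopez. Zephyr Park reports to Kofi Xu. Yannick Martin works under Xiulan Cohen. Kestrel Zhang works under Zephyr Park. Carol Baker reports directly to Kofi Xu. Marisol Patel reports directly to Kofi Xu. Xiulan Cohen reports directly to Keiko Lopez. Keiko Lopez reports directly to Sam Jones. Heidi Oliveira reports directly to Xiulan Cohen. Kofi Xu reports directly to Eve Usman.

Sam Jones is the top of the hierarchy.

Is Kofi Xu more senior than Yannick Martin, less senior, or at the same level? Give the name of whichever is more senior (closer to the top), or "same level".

same level

Both Kofi Xu and Yannick Martin are 3 levels below Sam Jones.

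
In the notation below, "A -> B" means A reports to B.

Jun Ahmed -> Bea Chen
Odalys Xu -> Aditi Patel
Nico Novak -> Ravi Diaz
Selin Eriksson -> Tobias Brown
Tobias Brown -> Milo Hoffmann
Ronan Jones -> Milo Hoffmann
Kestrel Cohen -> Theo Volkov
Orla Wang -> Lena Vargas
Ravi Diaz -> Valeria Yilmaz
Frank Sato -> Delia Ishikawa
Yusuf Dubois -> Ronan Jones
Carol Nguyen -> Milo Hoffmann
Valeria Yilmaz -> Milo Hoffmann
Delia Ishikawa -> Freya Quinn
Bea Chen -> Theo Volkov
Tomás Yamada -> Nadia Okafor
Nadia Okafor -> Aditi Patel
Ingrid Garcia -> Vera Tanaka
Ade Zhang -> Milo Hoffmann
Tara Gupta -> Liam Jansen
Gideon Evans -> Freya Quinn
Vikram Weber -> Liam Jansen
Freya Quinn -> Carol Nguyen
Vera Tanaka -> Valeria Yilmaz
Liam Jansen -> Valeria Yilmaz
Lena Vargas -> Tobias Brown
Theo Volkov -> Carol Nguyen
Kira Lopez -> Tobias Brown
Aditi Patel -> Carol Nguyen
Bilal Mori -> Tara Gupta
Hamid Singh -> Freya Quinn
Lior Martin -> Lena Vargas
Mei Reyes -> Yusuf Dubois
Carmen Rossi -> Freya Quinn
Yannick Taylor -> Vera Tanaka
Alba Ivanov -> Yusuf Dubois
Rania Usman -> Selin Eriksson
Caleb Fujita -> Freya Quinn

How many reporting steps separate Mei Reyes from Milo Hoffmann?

3

Chain from Mei Reyes up to Milo Hoffmann: Mei Reyes → Yusuf Dubois → Ronan Jones → Milo Hoffmann. That is 3 steps up, so Mei Reyes is 3 levels below Milo Hoffmann.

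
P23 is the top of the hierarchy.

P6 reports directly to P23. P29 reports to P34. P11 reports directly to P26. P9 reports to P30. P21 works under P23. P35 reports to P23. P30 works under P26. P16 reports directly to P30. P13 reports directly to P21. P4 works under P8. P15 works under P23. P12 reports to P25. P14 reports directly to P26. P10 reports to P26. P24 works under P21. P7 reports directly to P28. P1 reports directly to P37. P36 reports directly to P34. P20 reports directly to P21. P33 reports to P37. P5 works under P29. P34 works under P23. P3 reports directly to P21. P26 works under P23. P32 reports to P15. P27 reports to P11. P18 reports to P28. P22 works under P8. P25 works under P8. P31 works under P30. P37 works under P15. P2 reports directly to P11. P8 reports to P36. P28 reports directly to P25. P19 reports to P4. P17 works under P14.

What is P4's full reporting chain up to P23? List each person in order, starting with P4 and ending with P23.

P4 reports to P8. P8 reports to P36. P36 reports to P34. P34 reports to P23. P23 is at the top.

P4 -> P8 -> P36 -> P34 -> P23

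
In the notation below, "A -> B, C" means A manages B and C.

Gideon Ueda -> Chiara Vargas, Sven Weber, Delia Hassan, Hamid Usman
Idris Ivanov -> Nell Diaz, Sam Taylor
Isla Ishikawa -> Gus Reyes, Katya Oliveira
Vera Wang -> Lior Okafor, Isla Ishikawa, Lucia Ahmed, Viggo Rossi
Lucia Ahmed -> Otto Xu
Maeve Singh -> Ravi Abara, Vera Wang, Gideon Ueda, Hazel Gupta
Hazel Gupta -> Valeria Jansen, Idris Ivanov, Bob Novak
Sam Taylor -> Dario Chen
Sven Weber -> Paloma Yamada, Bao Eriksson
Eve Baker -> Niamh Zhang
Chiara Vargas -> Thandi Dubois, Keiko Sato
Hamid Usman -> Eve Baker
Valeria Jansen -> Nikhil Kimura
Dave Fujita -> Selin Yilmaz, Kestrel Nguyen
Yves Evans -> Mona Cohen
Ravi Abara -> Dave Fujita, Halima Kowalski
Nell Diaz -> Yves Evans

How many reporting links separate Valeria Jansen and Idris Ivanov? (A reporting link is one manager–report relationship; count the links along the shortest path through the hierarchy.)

Valeria Jansen is 1 level below Hazel Gupta, and Idris Ivanov is 1 level below Hazel Gupta (their lowest common manager). The shortest path runs up from Valeria Jansen to Hazel Gupta and back down to Idris Ivanov: 1 + 1 = 2 links.

2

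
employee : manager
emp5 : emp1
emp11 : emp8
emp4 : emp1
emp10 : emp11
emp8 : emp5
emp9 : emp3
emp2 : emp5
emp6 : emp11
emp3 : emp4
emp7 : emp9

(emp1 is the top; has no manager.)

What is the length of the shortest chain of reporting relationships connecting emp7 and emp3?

emp7 is in emp3's organization: the chain from emp7 up to emp3 is emp7 → emp9 → emp3, which is 2 links.

2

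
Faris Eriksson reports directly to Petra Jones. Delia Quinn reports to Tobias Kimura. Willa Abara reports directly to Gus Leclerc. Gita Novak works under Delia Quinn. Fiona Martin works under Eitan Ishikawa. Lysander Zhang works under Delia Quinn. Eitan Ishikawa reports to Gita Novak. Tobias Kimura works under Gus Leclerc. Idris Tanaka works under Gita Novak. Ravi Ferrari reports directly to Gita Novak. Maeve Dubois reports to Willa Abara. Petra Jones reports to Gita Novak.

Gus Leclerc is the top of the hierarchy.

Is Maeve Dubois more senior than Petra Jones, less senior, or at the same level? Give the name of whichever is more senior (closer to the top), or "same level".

Maeve Dubois

Maeve Dubois is 2 levels below Gus Leclerc; Petra Jones is 4. Maeve Dubois is higher.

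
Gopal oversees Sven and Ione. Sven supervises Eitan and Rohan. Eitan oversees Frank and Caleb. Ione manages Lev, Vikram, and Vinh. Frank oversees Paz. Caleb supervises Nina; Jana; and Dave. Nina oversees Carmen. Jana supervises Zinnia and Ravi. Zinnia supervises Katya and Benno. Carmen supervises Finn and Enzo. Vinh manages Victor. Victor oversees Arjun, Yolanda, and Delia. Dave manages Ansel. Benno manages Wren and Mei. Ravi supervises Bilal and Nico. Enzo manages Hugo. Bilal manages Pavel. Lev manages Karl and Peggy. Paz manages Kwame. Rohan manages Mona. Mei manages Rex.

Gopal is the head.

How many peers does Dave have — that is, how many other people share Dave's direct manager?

2

Dave reports to Caleb. Caleb's other direct reports are Nina, Jana — 2 peers.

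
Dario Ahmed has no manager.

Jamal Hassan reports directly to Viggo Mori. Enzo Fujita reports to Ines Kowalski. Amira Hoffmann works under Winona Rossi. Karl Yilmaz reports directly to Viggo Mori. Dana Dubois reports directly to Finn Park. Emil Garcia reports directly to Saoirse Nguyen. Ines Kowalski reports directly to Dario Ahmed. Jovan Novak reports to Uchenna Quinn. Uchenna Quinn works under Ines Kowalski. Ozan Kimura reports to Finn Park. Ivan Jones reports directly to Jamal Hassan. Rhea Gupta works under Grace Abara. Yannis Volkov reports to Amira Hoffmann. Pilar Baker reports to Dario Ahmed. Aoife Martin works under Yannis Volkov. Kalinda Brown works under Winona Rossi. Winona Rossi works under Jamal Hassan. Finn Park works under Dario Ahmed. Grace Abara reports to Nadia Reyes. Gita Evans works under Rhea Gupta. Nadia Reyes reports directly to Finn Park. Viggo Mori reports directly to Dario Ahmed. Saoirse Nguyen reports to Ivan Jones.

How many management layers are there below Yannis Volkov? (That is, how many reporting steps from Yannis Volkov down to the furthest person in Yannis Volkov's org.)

The longest chain under Yannis Volkov runs Yannis Volkov → Aoife Martin, which is 1 level below Yannis Volkov.

1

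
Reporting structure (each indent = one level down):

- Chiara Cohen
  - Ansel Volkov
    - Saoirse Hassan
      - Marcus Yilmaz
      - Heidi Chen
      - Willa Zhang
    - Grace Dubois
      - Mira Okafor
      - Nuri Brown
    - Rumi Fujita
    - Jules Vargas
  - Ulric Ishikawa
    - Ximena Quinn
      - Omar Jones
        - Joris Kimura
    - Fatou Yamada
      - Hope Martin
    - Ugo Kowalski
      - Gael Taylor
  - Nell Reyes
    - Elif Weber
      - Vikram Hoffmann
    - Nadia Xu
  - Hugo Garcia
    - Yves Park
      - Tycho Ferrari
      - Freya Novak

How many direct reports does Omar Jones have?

Omar Jones directly manages Joris Kimura. That is 1 direct report.

1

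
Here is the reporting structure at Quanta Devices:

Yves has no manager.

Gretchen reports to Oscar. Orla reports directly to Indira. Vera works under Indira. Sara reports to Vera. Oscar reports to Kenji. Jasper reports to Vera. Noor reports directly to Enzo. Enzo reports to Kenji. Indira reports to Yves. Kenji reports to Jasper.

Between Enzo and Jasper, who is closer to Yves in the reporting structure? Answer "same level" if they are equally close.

Enzo is 5 levels below Yves; Jasper is 3. Jasper is higher.

Jasper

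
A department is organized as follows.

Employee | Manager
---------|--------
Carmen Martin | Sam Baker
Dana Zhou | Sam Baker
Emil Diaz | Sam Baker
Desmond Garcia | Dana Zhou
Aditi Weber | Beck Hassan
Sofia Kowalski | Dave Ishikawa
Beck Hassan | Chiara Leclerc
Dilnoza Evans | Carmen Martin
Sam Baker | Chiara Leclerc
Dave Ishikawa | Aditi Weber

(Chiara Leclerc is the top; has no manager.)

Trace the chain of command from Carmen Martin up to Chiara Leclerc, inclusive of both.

Carmen Martin reports to Sam Baker. Sam Baker reports to Chiara Leclerc. Chiara Leclerc is at the top.

Carmen Martin -> Sam Baker -> Chiara Leclerc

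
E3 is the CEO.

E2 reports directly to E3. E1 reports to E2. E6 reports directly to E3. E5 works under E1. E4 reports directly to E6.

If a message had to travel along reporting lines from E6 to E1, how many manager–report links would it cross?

E6 is 1 level below E3, and E1 is 2 levels below E3 (their lowest common manager). The shortest path runs up from E6 to E3 and back down to E1: 1 + 2 = 3 links.

3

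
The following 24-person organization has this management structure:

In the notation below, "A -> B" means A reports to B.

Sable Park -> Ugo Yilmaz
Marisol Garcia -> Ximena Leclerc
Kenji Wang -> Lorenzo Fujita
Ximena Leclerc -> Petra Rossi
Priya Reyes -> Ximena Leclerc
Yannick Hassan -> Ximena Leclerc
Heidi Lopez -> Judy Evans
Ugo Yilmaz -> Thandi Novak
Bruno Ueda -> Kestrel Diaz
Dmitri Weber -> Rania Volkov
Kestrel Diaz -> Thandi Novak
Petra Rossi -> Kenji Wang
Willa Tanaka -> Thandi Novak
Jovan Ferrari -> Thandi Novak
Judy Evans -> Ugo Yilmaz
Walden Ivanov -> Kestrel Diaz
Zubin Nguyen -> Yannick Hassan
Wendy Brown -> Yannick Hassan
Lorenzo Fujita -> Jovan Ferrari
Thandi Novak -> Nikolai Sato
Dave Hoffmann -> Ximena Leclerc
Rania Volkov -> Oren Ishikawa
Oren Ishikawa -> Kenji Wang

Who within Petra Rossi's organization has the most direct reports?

Direct-report counts within Petra Rossi's organization: Petra Rossi has 1; Ximena Leclerc has 4; Yannick Hassan has 2. The largest is 4, held by Ximena Leclerc.

Ximena Leclerc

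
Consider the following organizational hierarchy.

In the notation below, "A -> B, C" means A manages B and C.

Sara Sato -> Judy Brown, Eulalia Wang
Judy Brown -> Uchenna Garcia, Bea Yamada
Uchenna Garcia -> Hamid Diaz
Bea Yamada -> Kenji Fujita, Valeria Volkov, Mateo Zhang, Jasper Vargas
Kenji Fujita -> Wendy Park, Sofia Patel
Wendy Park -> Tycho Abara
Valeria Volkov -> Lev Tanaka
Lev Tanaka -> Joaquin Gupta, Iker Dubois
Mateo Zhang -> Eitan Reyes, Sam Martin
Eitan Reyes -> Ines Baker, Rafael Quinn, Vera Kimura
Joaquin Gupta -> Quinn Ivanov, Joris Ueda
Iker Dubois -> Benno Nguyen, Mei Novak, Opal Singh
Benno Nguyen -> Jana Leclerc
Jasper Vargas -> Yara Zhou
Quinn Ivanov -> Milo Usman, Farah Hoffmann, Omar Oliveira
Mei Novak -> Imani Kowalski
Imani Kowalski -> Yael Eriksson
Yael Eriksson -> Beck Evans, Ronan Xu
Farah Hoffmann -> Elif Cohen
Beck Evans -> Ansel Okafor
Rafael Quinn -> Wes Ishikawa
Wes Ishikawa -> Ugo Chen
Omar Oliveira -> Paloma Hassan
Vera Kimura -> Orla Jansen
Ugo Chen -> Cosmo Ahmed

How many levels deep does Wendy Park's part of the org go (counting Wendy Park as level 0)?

1

The longest chain under Wendy Park runs Wendy Park → Tycho Abara, which is 1 level below Wendy Park.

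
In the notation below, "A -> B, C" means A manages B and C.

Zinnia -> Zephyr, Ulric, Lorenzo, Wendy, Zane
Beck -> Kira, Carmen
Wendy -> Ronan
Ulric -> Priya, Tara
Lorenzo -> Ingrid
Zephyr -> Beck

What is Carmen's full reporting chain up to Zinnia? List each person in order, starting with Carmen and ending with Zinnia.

Carmen reports to Beck. Beck reports to Zephyr. Zephyr reports to Zinnia. Zinnia is at the top.

Carmen -> Beck -> Zephyr -> Zinnia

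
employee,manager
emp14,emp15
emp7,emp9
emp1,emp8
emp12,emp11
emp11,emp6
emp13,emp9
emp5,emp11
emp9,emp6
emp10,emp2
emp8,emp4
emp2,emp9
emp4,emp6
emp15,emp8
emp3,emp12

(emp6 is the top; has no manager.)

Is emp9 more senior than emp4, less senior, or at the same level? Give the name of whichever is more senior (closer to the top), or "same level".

same level

Both emp9 and emp4 are 1 level below emp6.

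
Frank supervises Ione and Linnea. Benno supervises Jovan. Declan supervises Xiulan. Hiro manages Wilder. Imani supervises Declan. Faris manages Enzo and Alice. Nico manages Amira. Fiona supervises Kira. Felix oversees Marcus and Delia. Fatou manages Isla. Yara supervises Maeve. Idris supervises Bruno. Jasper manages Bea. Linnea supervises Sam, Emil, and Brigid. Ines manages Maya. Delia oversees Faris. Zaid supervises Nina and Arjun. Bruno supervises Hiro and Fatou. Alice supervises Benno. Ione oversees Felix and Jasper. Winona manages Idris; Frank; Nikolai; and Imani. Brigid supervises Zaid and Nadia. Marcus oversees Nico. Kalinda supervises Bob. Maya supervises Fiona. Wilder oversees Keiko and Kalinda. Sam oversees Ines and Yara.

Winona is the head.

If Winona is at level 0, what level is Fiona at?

6

Chain from Fiona up to Winona: Fiona → Maya → Ines → Sam → Linnea → Frank → Winona. That is 6 steps up, so Fiona is 6 levels below Winona.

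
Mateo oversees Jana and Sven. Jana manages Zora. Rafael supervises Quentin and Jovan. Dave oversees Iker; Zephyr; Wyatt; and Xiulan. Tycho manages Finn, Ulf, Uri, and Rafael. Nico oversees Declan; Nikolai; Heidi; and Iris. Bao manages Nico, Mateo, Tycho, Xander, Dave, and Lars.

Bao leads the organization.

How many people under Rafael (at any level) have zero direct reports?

2

The people in Rafael's organization with no one reporting to them are Jovan, Quentin. That is 2.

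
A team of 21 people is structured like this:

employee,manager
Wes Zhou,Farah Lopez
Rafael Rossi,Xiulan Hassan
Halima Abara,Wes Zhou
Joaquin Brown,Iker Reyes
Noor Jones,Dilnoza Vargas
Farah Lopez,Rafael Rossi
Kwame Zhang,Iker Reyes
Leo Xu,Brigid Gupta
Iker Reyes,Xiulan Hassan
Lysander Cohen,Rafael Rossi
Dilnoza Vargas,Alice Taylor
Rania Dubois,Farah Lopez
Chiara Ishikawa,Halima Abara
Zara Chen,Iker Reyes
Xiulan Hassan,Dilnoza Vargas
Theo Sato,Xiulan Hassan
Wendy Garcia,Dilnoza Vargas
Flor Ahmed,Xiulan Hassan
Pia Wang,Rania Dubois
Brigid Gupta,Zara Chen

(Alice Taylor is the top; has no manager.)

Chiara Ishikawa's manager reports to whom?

Wes Zhou

Chiara Ishikawa reports to Halima Abara, and Halima Abara reports to Wes Zhou. So Chiara Ishikawa's skip-level manager is Wes Zhou.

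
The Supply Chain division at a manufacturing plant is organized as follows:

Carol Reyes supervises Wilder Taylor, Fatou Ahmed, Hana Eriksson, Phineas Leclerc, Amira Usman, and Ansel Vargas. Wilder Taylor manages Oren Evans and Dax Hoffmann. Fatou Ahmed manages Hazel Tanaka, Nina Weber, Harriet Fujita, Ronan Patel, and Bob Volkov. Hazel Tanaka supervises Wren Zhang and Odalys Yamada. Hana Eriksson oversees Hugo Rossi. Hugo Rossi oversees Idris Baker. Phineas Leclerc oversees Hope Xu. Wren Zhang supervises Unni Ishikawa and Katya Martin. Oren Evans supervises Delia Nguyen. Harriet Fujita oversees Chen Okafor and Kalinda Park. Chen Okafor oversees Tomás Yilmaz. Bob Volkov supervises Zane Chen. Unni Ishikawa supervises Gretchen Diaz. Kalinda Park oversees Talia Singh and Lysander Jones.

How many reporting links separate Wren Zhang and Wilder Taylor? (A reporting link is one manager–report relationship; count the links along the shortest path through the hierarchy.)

4

Wren Zhang is 3 levels below Carol Reyes, and Wilder Taylor is 1 level below Carol Reyes (their lowest common manager). The shortest path runs up from Wren Zhang to Carol Reyes and back down to Wilder Taylor: 3 + 1 = 4 links.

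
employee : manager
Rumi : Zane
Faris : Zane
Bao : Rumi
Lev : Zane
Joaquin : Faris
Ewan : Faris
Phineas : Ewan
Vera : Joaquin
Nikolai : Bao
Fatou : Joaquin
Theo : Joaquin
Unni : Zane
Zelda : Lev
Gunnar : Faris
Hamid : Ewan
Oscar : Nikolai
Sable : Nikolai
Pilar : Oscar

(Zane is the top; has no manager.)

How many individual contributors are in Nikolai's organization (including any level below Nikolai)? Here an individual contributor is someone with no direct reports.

The people in Nikolai's organization with no one reporting to them are Sable, Pilar. That is 2.

2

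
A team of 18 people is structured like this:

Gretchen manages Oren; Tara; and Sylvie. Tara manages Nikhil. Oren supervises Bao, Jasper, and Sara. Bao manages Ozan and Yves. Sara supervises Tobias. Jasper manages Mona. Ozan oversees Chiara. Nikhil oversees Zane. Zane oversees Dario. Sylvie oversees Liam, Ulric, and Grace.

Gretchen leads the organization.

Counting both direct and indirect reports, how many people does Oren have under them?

Oren directly manages Bao, Sara, Jasper. Under Bao: Yves, Ozan, Chiara (3). Under Sara: Tobias (1). Under Jasper: Mona (1). So Oren's organization is 3 direct reports plus everyone under them: 4 + 2 + 2 = 8.

8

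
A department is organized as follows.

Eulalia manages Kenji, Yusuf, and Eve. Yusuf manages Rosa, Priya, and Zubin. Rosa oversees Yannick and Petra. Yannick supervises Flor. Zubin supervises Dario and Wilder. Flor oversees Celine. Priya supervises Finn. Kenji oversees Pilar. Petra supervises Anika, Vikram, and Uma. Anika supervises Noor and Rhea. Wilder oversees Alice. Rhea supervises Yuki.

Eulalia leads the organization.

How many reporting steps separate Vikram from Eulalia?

Chain from Vikram up to Eulalia: Vikram → Petra → Rosa → Yusuf → Eulalia. That is 4 steps up, so Vikram is 4 levels below Eulalia.

4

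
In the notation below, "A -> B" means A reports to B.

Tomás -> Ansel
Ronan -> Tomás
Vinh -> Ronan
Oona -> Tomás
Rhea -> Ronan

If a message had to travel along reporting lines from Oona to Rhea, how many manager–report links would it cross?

Oona is 1 level below Tomás, and Rhea is 2 levels below Tomás (their lowest common manager). The shortest path runs up from Oona to Tomás and back down to Rhea: 1 + 2 = 3 links.

3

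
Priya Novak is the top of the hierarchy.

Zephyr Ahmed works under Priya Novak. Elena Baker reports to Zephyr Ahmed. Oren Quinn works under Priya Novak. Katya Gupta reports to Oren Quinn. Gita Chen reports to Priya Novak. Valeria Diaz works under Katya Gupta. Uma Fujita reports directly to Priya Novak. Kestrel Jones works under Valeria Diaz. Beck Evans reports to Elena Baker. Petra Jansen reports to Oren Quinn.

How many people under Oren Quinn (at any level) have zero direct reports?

The people in Oren Quinn's organization with no one reporting to them are Petra Jansen, Kestrel Jones. That is 2.

2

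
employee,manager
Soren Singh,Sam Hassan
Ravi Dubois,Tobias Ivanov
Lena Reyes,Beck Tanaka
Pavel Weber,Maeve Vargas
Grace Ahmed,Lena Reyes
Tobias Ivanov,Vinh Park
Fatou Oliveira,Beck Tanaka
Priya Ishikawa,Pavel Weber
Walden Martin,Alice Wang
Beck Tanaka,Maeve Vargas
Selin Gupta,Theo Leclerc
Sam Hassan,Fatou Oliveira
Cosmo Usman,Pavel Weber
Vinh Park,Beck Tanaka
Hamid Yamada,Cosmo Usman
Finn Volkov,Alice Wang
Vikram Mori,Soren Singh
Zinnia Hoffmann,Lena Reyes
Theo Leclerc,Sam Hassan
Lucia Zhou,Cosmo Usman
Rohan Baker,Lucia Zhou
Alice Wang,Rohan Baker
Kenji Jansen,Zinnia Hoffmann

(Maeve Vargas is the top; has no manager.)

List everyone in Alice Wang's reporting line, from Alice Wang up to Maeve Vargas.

Alice Wang -> Rohan Baker -> Lucia Zhou -> Cosmo Usman -> Pavel Weber -> Maeve Vargas

Alice Wang reports to Rohan Baker. Rohan Baker reports to Lucia Zhou. Lucia Zhou reports to Cosmo Usman. Cosmo Usman reports to Pavel Weber. Pavel Weber reports to Maeve Vargas. Maeve Vargas is at the top.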